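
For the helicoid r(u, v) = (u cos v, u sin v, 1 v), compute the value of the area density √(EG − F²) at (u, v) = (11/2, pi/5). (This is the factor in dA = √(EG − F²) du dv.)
√(EG − F²)|_{(11/2, pi/5)} = 5*sqrt(5)/2

E = 1, F = 0, G = u^2 + 1, so EG − F² = u^2 + 1. Taking the positive square root: √(EG − F²) = sqrt(u^2 + 1). At (u, v) = (11/2, pi/5): 5*sqrt(5)/2.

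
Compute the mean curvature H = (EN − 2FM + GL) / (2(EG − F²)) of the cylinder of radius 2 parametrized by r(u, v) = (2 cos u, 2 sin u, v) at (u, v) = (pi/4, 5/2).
H = -1/4

With E = 4, F = 0, G = 1, L = -2, M = 0, N = 0, assemble
  H = (EN − 2FM + GL) / (2(EG − F²)) = -1/4.
At (u, v) = (pi/4, 5/2): H = -1/4.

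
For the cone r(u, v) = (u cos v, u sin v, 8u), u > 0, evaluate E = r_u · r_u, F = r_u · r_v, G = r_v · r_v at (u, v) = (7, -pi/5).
E = 65;  F = 0;  G = 49

Partials: r_u = (cos(v), sin(v), 8), r_v = (-u*sin(v), u*cos(v), 0). As functions of (u, v):
  E = r_u · r_u = 65,
  F = r_u · r_v = 0,
  G = r_v · r_v = u^2.
Evaluating at (u, v) = (7, -pi/5): E = 65, F = 0, G = 49.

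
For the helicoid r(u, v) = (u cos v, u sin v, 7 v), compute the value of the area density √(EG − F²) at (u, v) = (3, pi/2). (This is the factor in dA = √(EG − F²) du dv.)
√(EG − F²)|_{(3, pi/2)} = sqrt(58)

E = 1, F = 0, G = u^2 + 49, so EG − F² = u^2 + 49. Taking the positive square root: √(EG − F²) = sqrt(u^2 + 49). At (u, v) = (3, pi/2): sqrt(58).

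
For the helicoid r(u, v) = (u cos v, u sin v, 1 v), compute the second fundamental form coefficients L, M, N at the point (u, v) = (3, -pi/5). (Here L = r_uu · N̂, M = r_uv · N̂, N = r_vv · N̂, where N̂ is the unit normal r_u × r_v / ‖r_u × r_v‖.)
L = 0;  M = -sqrt(10)/10;  N = 0

Compute the unit normal N̂(u, v) = (sin(v)/sqrt(u^2 + 1), -cos(v)/sqrt(u^2 + 1), u/sqrt(u^2 + 1)), and the second partials r_uu, r_uv, r_vv. Take dot products:
  L(u, v) = r_uu · N̂ = 0,
  M(u, v) = r_uv · N̂ = -1/sqrt(u^2 + 1),
  N(u, v) = r_vv · N̂ = 0.
Evaluating at (u, v) = (3, -pi/5):
  L = 0, M = -sqrt(10)/10, N = 0.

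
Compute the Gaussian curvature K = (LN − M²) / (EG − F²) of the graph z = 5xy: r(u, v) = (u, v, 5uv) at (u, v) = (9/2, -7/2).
K = -100/2647129

Coefficients of the first fundamental form: E = 25*v^2 + 1, F = 25*u*v, G = 25*u^2 + 1.
Coefficients of the second fundamental form: L = 0, M = 5/sqrt(25*u^2 + 25*v^2 + 1), N = 0.
Assemble K = (LN − M²)/(EG − F²) = -25/(625*u^4 + 1250*u^2*v^2 + 50*u^2 + 625*v^4 + 50*v^2 + 1). At (u, v) = (9/2, -7/2): K = -100/2647129.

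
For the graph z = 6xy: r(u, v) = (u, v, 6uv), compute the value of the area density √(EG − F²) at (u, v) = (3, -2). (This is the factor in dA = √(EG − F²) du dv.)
√(EG − F²)|_{(3, -2)} = sqrt(469)

E = 36*v^2 + 1, F = 36*u*v, G = 36*u^2 + 1, so EG − F² = 36*u^2 + 36*v^2 + 1. Taking the positive square root: √(EG − F²) = sqrt(36*u^2 + 36*v^2 + 1). At (u, v) = (3, -2): sqrt(469).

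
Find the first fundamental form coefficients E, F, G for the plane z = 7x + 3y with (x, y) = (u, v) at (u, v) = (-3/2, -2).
E = 50;  F = 21;  G = 10

Partials: r_u = (1, 0, 7), r_v = (0, 1, 3). As functions of (u, v):
  E = r_u · r_u = 50,
  F = r_u · r_v = 21,
  G = r_v · r_v = 10.
Evaluating at (u, v) = (-3/2, -2): E = 50, F = 21, G = 10.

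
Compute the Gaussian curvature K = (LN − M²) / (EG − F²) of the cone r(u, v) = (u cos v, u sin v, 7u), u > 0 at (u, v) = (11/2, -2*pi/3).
K = 0

Coefficients of the first fundamental form: E = 50, F = 0, G = u^2.
Coefficients of the second fundamental form: L = 0, M = 0, N = 7*sqrt(2)*u^2/(10*Abs(u)).
Assemble K = (LN − M²)/(EG − F²) = 0. At (u, v) = (11/2, -2*pi/3): K = 0.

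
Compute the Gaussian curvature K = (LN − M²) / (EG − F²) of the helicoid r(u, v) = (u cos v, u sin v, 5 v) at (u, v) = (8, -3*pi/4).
K = -25/7921

Coefficients of the first fundamental form: E = 1, F = 0, G = u^2 + 25.
Coefficients of the second fundamental form: L = 0, M = -5/sqrt(u^2 + 25), N = 0.
Assemble K = (LN − M²)/(EG − F²) = -25/(u^2 + 25)^2. At (u, v) = (8, -3*pi/4): K = -25/7921.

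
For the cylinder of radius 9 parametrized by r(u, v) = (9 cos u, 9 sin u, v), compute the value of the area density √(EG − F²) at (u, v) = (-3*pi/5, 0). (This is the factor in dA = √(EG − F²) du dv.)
√(EG − F²)|_{(-3*pi/5, 0)} = 9

E = 81, F = 0, G = 1, so EG − F² = 81. Taking the positive square root: √(EG − F²) = 9. At (u, v) = (-3*pi/5, 0): 9.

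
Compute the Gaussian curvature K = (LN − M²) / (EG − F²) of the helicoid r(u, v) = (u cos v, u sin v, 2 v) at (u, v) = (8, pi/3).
K = -1/1156

Coefficients of the first fundamental form: E = 1, F = 0, G = u^2 + 4.
Coefficients of the second fundamental form: L = 0, M = -2/sqrt(u^2 + 4), N = 0.
Assemble K = (LN − M²)/(EG − F²) = -4/(u^2 + 4)^2. At (u, v) = (8, pi/3): K = -1/1156.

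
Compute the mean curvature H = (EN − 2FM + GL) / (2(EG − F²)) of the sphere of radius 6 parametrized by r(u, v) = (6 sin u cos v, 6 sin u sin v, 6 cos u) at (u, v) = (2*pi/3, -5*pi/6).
H = -1/6

With E = 36, F = 0, G = 36*sin(u)^2, L = -6*sin(u)/Abs(sin(u)), M = 0, N = -6*sin(u)^3/Abs(sin(u)), assemble
  H = (EN − 2FM + GL) / (2(EG − F²)) = -sin(u)/(6*Abs(sin(u))).
At (u, v) = (2*pi/3, -5*pi/6): H = -1/6.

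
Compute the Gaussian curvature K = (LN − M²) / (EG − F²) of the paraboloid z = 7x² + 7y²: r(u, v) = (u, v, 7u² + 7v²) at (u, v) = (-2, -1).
K = 196/962361

Coefficients of the first fundamental form: E = 196*u^2 + 1, F = 196*u*v, G = 196*v^2 + 1.
Coefficients of the second fundamental form: L = 14/sqrt(196*u^2 + 196*v^2 + 1), M = 0, N = 14/sqrt(196*u^2 + 196*v^2 + 1).
Assemble K = (LN − M²)/(EG − F²) = 196/(38416*u^4 + 76832*u^2*v^2 + 392*u^2 + 38416*v^4 + 392*v^2 + 1). At (u, v) = (-2, -1): K = 196/962361.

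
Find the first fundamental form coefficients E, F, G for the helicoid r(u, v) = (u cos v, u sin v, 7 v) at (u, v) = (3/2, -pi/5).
E = 1;  F = 0;  G = 205/4

Partials: r_u = (cos(v), sin(v), 0), r_v = (-u*sin(v), u*cos(v), 7). As functions of (u, v):
  E = r_u · r_u = 1,
  F = r_u · r_v = 0,
  G = r_v · r_v = u^2 + 49.
Evaluating at (u, v) = (3/2, -pi/5): E = 1, F = 0, G = 205/4.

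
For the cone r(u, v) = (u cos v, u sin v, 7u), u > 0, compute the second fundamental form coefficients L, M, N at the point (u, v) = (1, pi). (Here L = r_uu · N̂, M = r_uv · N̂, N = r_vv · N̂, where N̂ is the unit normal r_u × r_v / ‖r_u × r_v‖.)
L = 0;  M = 0;  N = 7*sqrt(2)/10

Compute the unit normal N̂(u, v) = (-7*sqrt(2)*u*cos(v)/(10*Abs(u)), -7*sqrt(2)*u*sin(v)/(10*Abs(u)), sqrt(2)*u/(10*Abs(u))), and the second partials r_uu, r_uv, r_vv. Take dot products:
  L(u, v) = r_uu · N̂ = 0,
  M(u, v) = r_uv · N̂ = 0,
  N(u, v) = r_vv · N̂ = 7*sqrt(2)*u^2/(10*Abs(u)).
Evaluating at (u, v) = (1, pi):
  L = 0, M = 0, N = 7*sqrt(2)/10.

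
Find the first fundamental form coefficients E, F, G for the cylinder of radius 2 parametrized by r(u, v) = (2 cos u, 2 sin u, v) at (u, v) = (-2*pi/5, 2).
E = 4;  F = 0;  G = 1

Partials: r_u = (-2*sin(u), 2*cos(u), 0), r_v = (0, 0, 1). As functions of (u, v):
  E = r_u · r_u = 4,
  F = r_u · r_v = 0,
  G = r_v · r_v = 1.
Evaluating at (u, v) = (-2*pi/5, 2): E = 4, F = 0, G = 1.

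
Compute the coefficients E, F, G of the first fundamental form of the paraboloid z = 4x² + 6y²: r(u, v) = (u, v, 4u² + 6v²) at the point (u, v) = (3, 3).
E = 577;  F = 864;  G = 1297

Partials: r_u = (1, 0, 8*u), r_v = (0, 1, 12*v). As functions of (u, v):
  E = r_u · r_u = 64*u^2 + 1,
  F = r_u · r_v = 96*u*v,
  G = r_v · r_v = 144*v^2 + 1.
Evaluating at (u, v) = (3, 3): E = 577, F = 864, G = 1297.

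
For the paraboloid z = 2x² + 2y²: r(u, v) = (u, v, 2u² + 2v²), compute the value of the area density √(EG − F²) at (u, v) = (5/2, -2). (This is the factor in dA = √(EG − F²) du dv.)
√(EG − F²)|_{(5/2, -2)} = sqrt(165)

E = 16*u^2 + 1, F = 16*u*v, G = 16*v^2 + 1, so EG − F² = 16*u^2 + 16*v^2 + 1. Taking the positive square root: √(EG − F²) = sqrt(16*u^2 + 16*v^2 + 1). At (u, v) = (5/2, -2): sqrt(165).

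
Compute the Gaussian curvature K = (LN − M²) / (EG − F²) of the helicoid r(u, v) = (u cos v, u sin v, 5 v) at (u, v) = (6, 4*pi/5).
K = -25/3721

Coefficients of the first fundamental form: E = 1, F = 0, G = u^2 + 25.
Coefficients of the second fundamental form: L = 0, M = -5/sqrt(u^2 + 25), N = 0.
Assemble K = (LN − M²)/(EG − F²) = -25/(u^2 + 25)^2. At (u, v) = (6, 4*pi/5): K = -25/3721.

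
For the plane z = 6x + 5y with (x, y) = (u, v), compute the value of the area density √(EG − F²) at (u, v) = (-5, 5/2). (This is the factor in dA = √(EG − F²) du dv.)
√(EG − F²)|_{(-5, 5/2)} = sqrt(62)

E = 37, F = 30, G = 26, so EG − F² = 62. Taking the positive square root: √(EG − F²) = sqrt(62). At (u, v) = (-5, 5/2): sqrt(62).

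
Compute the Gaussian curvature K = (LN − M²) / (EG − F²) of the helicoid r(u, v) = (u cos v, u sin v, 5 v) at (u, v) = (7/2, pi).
K = -400/22201

Coefficients of the first fundamental form: E = 1, F = 0, G = u^2 + 25.
Coefficients of the second fundamental form: L = 0, M = -5/sqrt(u^2 + 25), N = 0.
Assemble K = (LN − M²)/(EG − F²) = -25/(u^2 + 25)^2. At (u, v) = (7/2, pi): K = -400/22201.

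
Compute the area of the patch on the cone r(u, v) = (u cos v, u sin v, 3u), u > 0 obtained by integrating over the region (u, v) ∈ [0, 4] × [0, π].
Area = 8*sqrt(10)*pi

Area = ∫∫ √(EG − F²) du dv with √(EG − F²) = sqrt(10)*Abs(u). Integrating over [0, 4] × [0, π] gives 8*sqrt(10)*pi.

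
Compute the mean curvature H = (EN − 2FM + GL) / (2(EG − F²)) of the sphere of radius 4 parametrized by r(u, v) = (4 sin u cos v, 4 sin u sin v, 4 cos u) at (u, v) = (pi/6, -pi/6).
H = -1/4

With E = 16, F = 0, G = 16*sin(u)^2, L = -4*sin(u)/Abs(sin(u)), M = 0, N = -4*sin(u)^3/Abs(sin(u)), assemble
  H = (EN − 2FM + GL) / (2(EG − F²)) = -sin(u)/(4*Abs(sin(u))).
At (u, v) = (pi/6, -pi/6): H = -1/4.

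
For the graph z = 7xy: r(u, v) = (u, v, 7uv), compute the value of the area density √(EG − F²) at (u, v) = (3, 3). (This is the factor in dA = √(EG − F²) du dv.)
√(EG − F²)|_{(3, 3)} = sqrt(883)

E = 49*v^2 + 1, F = 49*u*v, G = 49*u^2 + 1, so EG − F² = 49*u^2 + 49*v^2 + 1. Taking the positive square root: √(EG − F²) = sqrt(49*u^2 + 49*v^2 + 1). At (u, v) = (3, 3): sqrt(883).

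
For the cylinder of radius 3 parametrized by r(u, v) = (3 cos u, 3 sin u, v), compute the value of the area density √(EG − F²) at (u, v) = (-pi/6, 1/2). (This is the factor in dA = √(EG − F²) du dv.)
√(EG − F²)|_{(-pi/6, 1/2)} = 3

E = 9, F = 0, G = 1, so EG − F² = 9. Taking the positive square root: √(EG − F²) = 3. At (u, v) = (-pi/6, 1/2): 3.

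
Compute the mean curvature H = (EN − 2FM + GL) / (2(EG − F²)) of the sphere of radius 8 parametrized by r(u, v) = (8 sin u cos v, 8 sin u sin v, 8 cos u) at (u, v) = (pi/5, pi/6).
H = -1/8

With E = 64, F = 0, G = 64*sin(u)^2, L = -8*sin(u)/Abs(sin(u)), M = 0, N = -8*sin(u)^3/Abs(sin(u)), assemble
  H = (EN − 2FM + GL) / (2(EG − F²)) = -sin(u)/(8*Abs(sin(u))).
At (u, v) = (pi/5, pi/6): H = -1/8.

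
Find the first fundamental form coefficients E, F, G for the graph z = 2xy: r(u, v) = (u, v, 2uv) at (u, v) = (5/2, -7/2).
E = 50;  F = -35;  G = 26

Partials: r_u = (1, 0, 2*v), r_v = (0, 1, 2*u). As functions of (u, v):
  E = r_u · r_u = 4*v^2 + 1,
  F = r_u · r_v = 4*u*v,
  G = r_v · r_v = 4*u^2 + 1.
Evaluating at (u, v) = (5/2, -7/2): E = 50, F = -35, G = 26.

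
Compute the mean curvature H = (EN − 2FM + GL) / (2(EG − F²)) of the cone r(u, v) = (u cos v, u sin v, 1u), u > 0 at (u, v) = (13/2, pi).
H = sqrt(2)/26

With E = 2, F = 0, G = u^2, L = 0, M = 0, N = sqrt(2)*u^2/(2*Abs(u)), assemble
  H = (EN − 2FM + GL) / (2(EG − F²)) = sqrt(2)/(4*Abs(u)).
At (u, v) = (13/2, pi): H = sqrt(2)/26.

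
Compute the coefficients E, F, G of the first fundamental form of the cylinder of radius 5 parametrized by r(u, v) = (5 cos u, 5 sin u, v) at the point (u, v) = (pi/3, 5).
E = 25;  F = 0;  G = 1

Partials: r_u = (-5*sin(u), 5*cos(u), 0), r_v = (0, 0, 1). As functions of (u, v):
  E = r_u · r_u = 25,
  F = r_u · r_v = 0,
  G = r_v · r_v = 1.
Evaluating at (u, v) = (pi/3, 5): E = 25, F = 0, G = 1.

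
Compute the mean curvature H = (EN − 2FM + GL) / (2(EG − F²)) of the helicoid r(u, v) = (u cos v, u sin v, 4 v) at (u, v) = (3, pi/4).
H = 0

With E = 1, F = 0, G = u^2 + 16, L = 0, M = -4/sqrt(u^2 + 16), N = 0, assemble
  H = (EN − 2FM + GL) / (2(EG − F²)) = 0.
At (u, v) = (3, pi/4): H = 0.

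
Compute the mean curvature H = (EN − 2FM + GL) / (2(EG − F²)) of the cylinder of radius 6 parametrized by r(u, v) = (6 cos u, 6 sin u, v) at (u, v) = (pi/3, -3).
H = -1/12

With E = 36, F = 0, G = 1, L = -6, M = 0, N = 0, assemble
  H = (EN − 2FM + GL) / (2(EG − F²)) = -1/12.
At (u, v) = (pi/3, -3): H = -1/12.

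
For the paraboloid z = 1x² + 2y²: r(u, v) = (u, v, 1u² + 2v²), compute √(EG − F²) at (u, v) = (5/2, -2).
√(EG − F²)|_{(5/2, -2)} = 3*sqrt(10)

E = 4*u^2 + 1, F = 8*u*v, G = 16*v^2 + 1; EG − F² = 4*u^2 + 16*v^2 + 1; √(EG − F²) = sqrt(4*u^2 + 16*v^2 + 1). At the given point: 3*sqrt(10).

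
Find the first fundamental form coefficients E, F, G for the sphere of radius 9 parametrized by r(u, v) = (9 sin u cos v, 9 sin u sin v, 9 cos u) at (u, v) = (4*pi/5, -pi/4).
E = 81;  F = 0;  G = 405/8 - 81*sqrt(5)/8

Partials: r_u = (9*cos(u)*cos(v), 9*sin(v)*cos(u), -9*sin(u)), r_v = (-9*sin(u)*sin(v), 9*sin(u)*cos(v), 0). As functions of (u, v):
  E = r_u · r_u = 81,
  F = r_u · r_v = 0,
  G = r_v · r_v = 81*sin(u)^2.
Evaluating at (u, v) = (4*pi/5, -pi/4): E = 81, F = 0, G = 405/8 - 81*sqrt(5)/8.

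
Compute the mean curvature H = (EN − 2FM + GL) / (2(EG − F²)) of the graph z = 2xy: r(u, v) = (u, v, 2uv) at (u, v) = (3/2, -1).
H = 3*sqrt(14)/49

With E = 4*v^2 + 1, F = 4*u*v, G = 4*u^2 + 1, L = 0, M = 2/sqrt(4*u^2 + 4*v^2 + 1), N = 0, assemble
  H = (EN − 2FM + GL) / (2(EG − F²)) = -8*u*v/(4*u^2 + 4*v^2 + 1)^(3/2).
At (u, v) = (3/2, -1): H = 3*sqrt(14)/49.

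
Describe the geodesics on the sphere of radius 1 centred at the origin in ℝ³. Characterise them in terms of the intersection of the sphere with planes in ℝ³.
Geodesics on the sphere of radius 1 are great circles — circles of radius 1 obtained as the intersection of the sphere with planes through the origin (the centre of the sphere).

A curve α(t) of nonzero constant speed on the sphere of radius 1 is a geodesic iff its acceleration α̈ is everywhere normal to the surface, i.e. parallel to the radial vector α(t). Then d/dt(α × α̇) = α̇ × α̇ + α × α̈ = 0, so α × α̇ is a constant vector n ≠ 0 and α(t) · n = 0 for all t: α lies in the plane through the origin with normal n. The intersection of that plane with the sphere is a circle of radius 1 (a great circle). Conversely, a great circle traversed at constant speed has centripetal acceleration pointing at the origin, hence normal to the sphere, so every great circle is a geodesic.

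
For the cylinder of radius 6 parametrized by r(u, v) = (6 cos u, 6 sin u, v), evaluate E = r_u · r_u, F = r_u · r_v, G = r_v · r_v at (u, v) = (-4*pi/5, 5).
E = 36;  F = 0;  G = 1

Partials: r_u = (-6*sin(u), 6*cos(u), 0), r_v = (0, 0, 1). As functions of (u, v):
  E = r_u · r_u = 36,
  F = r_u · r_v = 0,
  G = r_v · r_v = 1.
Evaluating at (u, v) = (-4*pi/5, 5): E = 36, F = 0, G = 1.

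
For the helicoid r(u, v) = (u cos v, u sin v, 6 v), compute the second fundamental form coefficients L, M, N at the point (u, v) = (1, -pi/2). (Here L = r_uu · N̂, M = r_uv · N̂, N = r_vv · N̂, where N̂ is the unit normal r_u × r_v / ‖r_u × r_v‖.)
L = 0;  M = -6*sqrt(37)/37;  N = 0

Compute the unit normal N̂(u, v) = (6*sin(v)/sqrt(u^2 + 36), -6*cos(v)/sqrt(u^2 + 36), u/sqrt(u^2 + 36)), and the second partials r_uu, r_uv, r_vv. Take dot products:
  L(u, v) = r_uu · N̂ = 0,
  M(u, v) = r_uv · N̂ = -6/sqrt(u^2 + 36),
  N(u, v) = r_vv · N̂ = 0.
Evaluating at (u, v) = (1, -pi/2):
  L = 0, M = -6*sqrt(37)/37, N = 0.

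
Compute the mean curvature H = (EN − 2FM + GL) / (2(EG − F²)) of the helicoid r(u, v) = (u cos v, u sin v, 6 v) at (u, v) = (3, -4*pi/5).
H = 0

With E = 1, F = 0, G = u^2 + 36, L = 0, M = -6/sqrt(u^2 + 36), N = 0, assemble
  H = (EN − 2FM + GL) / (2(EG − F²)) = 0.
At (u, v) = (3, -4*pi/5): H = 0.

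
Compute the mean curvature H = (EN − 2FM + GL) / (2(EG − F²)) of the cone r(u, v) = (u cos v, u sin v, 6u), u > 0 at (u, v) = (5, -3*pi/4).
H = 3*sqrt(37)/185

With E = 37, F = 0, G = u^2, L = 0, M = 0, N = 6*sqrt(37)*u^2/(37*Abs(u)), assemble
  H = (EN − 2FM + GL) / (2(EG − F²)) = 3*sqrt(37)/(37*Abs(u)).
At (u, v) = (5, -3*pi/4): H = 3*sqrt(37)/185.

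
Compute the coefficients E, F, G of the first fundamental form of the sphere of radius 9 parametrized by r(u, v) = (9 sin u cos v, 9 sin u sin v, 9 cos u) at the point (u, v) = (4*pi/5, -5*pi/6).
E = 81;  F = 0;  G = 405/8 - 81*sqrt(5)/8

Partials: r_u = (9*cos(u)*cos(v), 9*sin(v)*cos(u), -9*sin(u)), r_v = (-9*sin(u)*sin(v), 9*sin(u)*cos(v), 0). As functions of (u, v):
  E = r_u · r_u = 81,
  F = r_u · r_v = 0,
  G = r_v · r_v = 81*sin(u)^2.
Evaluating at (u, v) = (4*pi/5, -5*pi/6): E = 81, F = 0, G = 405/8 - 81*sqrt(5)/8.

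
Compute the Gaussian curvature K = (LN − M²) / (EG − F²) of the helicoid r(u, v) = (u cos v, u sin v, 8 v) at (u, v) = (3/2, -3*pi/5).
K = -1024/70225

Coefficients of the first fundamental form: E = 1, F = 0, G = u^2 + 64.
Coefficients of the second fundamental form: L = 0, M = -8/sqrt(u^2 + 64), N = 0.
Assemble K = (LN − M²)/(EG − F²) = -64/(u^2 + 64)^2. At (u, v) = (3/2, -3*pi/5): K = -1024/70225.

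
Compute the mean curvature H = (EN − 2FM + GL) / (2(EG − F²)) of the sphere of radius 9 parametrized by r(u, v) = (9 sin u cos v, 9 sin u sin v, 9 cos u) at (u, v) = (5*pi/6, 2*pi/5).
H = -1/9

With E = 81, F = 0, G = 81*sin(u)^2, L = -9*sin(u)/Abs(sin(u)), M = 0, N = -9*sin(u)^3/Abs(sin(u)), assemble
  H = (EN − 2FM + GL) / (2(EG − F²)) = -sin(u)/(9*Abs(sin(u))).
At (u, v) = (5*pi/6, 2*pi/5): H = -1/9.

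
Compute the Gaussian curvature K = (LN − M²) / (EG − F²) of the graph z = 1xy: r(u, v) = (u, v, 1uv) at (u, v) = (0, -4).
K = -1/289

Coefficients of the first fundamental form: E = v^2 + 1, F = u*v, G = u^2 + 1.
Coefficients of the second fundamental form: L = 0, M = 1/sqrt(u^2 + v^2 + 1), N = 0.
Assemble K = (LN − M²)/(EG − F²) = 1/((u^2*v^2 - (u^2 + 1)*(v^2 + 1))*(u^2 + v^2 + 1)). At (u, v) = (0, -4): K = -1/289.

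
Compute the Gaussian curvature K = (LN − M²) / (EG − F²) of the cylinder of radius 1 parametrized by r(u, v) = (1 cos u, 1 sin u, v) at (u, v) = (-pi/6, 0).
K = 0

Coefficients of the first fundamental form: E = 1, F = 0, G = 1.
Coefficients of the second fundamental form: L = -1, M = 0, N = 0.
Assemble K = (LN − M²)/(EG − F²) = 0. At (u, v) = (-pi/6, 0): K = 0.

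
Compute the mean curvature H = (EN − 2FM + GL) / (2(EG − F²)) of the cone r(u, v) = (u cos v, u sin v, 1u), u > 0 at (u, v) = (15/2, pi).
H = sqrt(2)/30

With E = 2, F = 0, G = u^2, L = 0, M = 0, N = sqrt(2)*u^2/(2*Abs(u)), assemble
  H = (EN − 2FM + GL) / (2(EG − F²)) = sqrt(2)/(4*Abs(u)).
At (u, v) = (15/2, pi): H = sqrt(2)/30.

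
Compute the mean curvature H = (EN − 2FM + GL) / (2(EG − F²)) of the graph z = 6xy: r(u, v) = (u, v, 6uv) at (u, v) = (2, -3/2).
H = 162*sqrt(226)/12769

With E = 36*v^2 + 1, F = 36*u*v, G = 36*u^2 + 1, L = 0, M = 6/sqrt(36*u^2 + 36*v^2 + 1), N = 0, assemble
  H = (EN − 2FM + GL) / (2(EG − F²)) = -216*u*v/(36*u^2 + 36*v^2 + 1)^(3/2).
At (u, v) = (2, -3/2): H = 162*sqrt(226)/12769.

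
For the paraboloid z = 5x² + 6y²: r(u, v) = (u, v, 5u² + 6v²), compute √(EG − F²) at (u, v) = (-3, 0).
√(EG − F²)|_{(-3, 0)} = sqrt(901)

E = 100*u^2 + 1, F = 120*u*v, G = 144*v^2 + 1; EG − F² = 100*u^2 + 144*v^2 + 1; √(EG − F²) = sqrt(100*u^2 + 144*v^2 + 1). At the given point: sqrt(901).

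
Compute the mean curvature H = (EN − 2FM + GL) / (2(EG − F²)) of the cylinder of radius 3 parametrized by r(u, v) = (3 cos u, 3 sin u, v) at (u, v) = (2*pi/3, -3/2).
H = -1/6

With E = 9, F = 0, G = 1, L = -3, M = 0, N = 0, assemble
  H = (EN − 2FM + GL) / (2(EG − F²)) = -1/6.
At (u, v) = (2*pi/3, -3/2): H = -1/6.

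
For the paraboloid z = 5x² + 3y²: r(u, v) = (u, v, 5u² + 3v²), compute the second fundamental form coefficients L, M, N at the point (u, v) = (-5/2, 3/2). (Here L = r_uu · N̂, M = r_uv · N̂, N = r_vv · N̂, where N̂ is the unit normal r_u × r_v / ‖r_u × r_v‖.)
L = 10*sqrt(707)/707;  M = 0;  N = 6*sqrt(707)/707

Compute the unit normal N̂(u, v) = (-10*u/sqrt(100*u^2 + 36*v^2 + 1), -6*v/sqrt(100*u^2 + 36*v^2 + 1), 1/sqrt(100*u^2 + 36*v^2 + 1)), and the second partials r_uu, r_uv, r_vv. Take dot products:
  L(u, v) = r_uu · N̂ = 10/sqrt(100*u^2 + 36*v^2 + 1),
  M(u, v) = r_uv · N̂ = 0,
  N(u, v) = r_vv · N̂ = 6/sqrt(100*u^2 + 36*v^2 + 1).
Evaluating at (u, v) = (-5/2, 3/2):
  L = 10*sqrt(707)/707, M = 0, N = 6*sqrt(707)/707.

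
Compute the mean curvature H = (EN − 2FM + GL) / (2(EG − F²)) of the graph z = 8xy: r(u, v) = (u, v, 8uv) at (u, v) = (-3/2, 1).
H = 768*sqrt(209)/43681

With E = 64*v^2 + 1, F = 64*u*v, G = 64*u^2 + 1, L = 0, M = 8/sqrt(64*u^2 + 64*v^2 + 1), N = 0, assemble
  H = (EN − 2FM + GL) / (2(EG − F²)) = -512*u*v/(64*u^2 + 64*v^2 + 1)^(3/2).
At (u, v) = (-3/2, 1): H = 768*sqrt(209)/43681.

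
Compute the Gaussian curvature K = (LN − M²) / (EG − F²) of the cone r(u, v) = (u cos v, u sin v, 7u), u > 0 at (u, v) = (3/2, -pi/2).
K = 0

Coefficients of the first fundamental form: E = 50, F = 0, G = u^2.
Coefficients of the second fundamental form: L = 0, M = 0, N = 7*sqrt(2)*u^2/(10*Abs(u)).
Assemble K = (LN − M²)/(EG − F²) = 0. At (u, v) = (3/2, -pi/2): K = 0.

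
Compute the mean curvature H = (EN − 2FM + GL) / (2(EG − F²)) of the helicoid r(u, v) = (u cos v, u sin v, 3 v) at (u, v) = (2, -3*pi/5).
H = 0

With E = 1, F = 0, G = u^2 + 9, L = 0, M = -3/sqrt(u^2 + 9), N = 0, assemble
  H = (EN − 2FM + GL) / (2(EG − F²)) = 0.
At (u, v) = (2, -3*pi/5): H = 0.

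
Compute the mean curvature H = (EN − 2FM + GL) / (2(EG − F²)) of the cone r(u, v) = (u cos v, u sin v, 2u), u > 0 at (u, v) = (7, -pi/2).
H = sqrt(5)/35

With E = 5, F = 0, G = u^2, L = 0, M = 0, N = 2*sqrt(5)*u^2/(5*Abs(u)), assemble
  H = (EN − 2FM + GL) / (2(EG − F²)) = sqrt(5)/(5*Abs(u)).
At (u, v) = (7, -pi/2): H = sqrt(5)/35.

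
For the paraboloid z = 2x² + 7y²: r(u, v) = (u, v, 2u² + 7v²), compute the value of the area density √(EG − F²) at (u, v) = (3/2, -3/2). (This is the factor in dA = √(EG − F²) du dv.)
√(EG − F²)|_{(3/2, -3/2)} = sqrt(478)

E = 16*u^2 + 1, F = 56*u*v, G = 196*v^2 + 1, so EG − F² = 16*u^2 + 196*v^2 + 1. Taking the positive square root: √(EG − F²) = sqrt(16*u^2 + 196*v^2 + 1). At (u, v) = (3/2, -3/2): sqrt(478).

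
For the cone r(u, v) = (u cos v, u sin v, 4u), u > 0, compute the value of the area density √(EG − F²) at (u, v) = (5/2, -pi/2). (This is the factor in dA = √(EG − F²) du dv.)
√(EG − F²)|_{(5/2, -pi/2)} = 5*sqrt(17)/2

E = 17, F = 0, G = u^2, so EG − F² = 17*u^2. Taking the positive square root: √(EG − F²) = sqrt(17)*Abs(u). At (u, v) = (5/2, -pi/2): 5*sqrt(17)/2.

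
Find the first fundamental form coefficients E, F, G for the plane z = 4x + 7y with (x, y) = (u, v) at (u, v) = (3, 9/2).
E = 17;  F = 28;  G = 50

Partials: r_u = (1, 0, 4), r_v = (0, 1, 7). As functions of (u, v):
  E = r_u · r_u = 17,
  F = r_u · r_v = 28,
  G = r_v · r_v = 50.
Evaluating at (u, v) = (3, 9/2): E = 17, F = 28, G = 50.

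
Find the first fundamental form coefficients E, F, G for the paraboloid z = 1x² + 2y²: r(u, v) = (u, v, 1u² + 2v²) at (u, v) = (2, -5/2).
E = 17;  F = -40;  G = 101

Partials: r_u = (1, 0, 2*u), r_v = (0, 1, 4*v). As functions of (u, v):
  E = r_u · r_u = 4*u^2 + 1,
  F = r_u · r_v = 8*u*v,
  G = r_v · r_v = 16*v^2 + 1.
Evaluating at (u, v) = (2, -5/2): E = 17, F = -40, G = 101.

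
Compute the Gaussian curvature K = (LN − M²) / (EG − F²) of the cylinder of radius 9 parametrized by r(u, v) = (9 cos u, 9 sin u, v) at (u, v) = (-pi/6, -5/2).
K = 0

Coefficients of the first fundamental form: E = 81, F = 0, G = 1.
Coefficients of the second fundamental form: L = -9, M = 0, N = 0.
Assemble K = (LN − M²)/(EG − F²) = 0. At (u, v) = (-pi/6, -5/2): K = 0.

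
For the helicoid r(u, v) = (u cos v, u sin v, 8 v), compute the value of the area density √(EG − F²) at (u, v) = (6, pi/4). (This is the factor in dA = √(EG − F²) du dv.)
√(EG − F²)|_{(6, pi/4)} = 10

E = 1, F = 0, G = u^2 + 64, so EG − F² = u^2 + 64. Taking the positive square root: √(EG − F²) = sqrt(u^2 + 64). At (u, v) = (6, pi/4): 10.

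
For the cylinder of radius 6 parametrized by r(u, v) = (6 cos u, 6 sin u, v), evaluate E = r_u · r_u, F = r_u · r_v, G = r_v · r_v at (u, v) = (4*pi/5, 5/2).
E = 36;  F = 0;  G = 1

Partials: r_u = (-6*sin(u), 6*cos(u), 0), r_v = (0, 0, 1). As functions of (u, v):
  E = r_u · r_u = 36,
  F = r_u · r_v = 0,
  G = r_v · r_v = 1.
Evaluating at (u, v) = (4*pi/5, 5/2): E = 36, F = 0, G = 1.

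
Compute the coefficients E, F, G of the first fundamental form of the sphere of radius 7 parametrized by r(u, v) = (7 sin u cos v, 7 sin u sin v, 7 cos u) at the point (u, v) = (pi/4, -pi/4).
E = 49;  F = 0;  G = 49/2

Partials: r_u = (7*cos(u)*cos(v), 7*sin(v)*cos(u), -7*sin(u)), r_v = (-7*sin(u)*sin(v), 7*sin(u)*cos(v), 0). As functions of (u, v):
  E = r_u · r_u = 49,
  F = r_u · r_v = 0,
  G = r_v · r_v = 49*sin(u)^2.
Evaluating at (u, v) = (pi/4, -pi/4): E = 49, F = 0, G = 49/2.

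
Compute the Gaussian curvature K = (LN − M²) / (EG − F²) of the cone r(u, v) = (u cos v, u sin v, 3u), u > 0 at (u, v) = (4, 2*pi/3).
K = 0

Coefficients of the first fundamental form: E = 10, F = 0, G = u^2.
Coefficients of the second fundamental form: L = 0, M = 0, N = 3*sqrt(10)*u^2/(10*Abs(u)).
Assemble K = (LN − M²)/(EG − F²) = 0. At (u, v) = (4, 2*pi/3): K = 0.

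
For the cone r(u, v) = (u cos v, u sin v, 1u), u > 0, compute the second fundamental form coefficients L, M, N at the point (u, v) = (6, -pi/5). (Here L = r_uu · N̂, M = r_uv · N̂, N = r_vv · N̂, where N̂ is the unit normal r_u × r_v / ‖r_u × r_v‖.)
L = 0;  M = 0;  N = 3*sqrt(2)

Compute the unit normal N̂(u, v) = (-sqrt(2)*u*cos(v)/(2*Abs(u)), -sqrt(2)*u*sin(v)/(2*Abs(u)), sqrt(2)*u/(2*Abs(u))), and the second partials r_uu, r_uv, r_vv. Take dot products:
  L(u, v) = r_uu · N̂ = 0,
  M(u, v) = r_uv · N̂ = 0,
  N(u, v) = r_vv · N̂ = sqrt(2)*u^2/(2*Abs(u)).
Evaluating at (u, v) = (6, -pi/5):
  L = 0, M = 0, N = 3*sqrt(2).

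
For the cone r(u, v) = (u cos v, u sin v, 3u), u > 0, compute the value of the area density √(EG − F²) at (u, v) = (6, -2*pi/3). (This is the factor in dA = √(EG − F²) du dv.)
√(EG − F²)|_{(6, -2*pi/3)} = 6*sqrt(10)

E = 10, F = 0, G = u^2, so EG − F² = 10*u^2. Taking the positive square root: √(EG − F²) = sqrt(10)*Abs(u). At (u, v) = (6, -2*pi/3): 6*sqrt(10).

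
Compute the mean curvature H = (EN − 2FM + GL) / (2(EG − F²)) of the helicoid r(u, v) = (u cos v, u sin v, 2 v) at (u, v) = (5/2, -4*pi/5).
H = 0

With E = 1, F = 0, G = u^2 + 4, L = 0, M = -2/sqrt(u^2 + 4), N = 0, assemble
  H = (EN − 2FM + GL) / (2(EG − F²)) = 0.
At (u, v) = (5/2, -4*pi/5): H = 0.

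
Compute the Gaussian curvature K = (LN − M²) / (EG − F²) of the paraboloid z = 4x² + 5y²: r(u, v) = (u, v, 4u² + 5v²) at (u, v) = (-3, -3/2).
K = 20/160801

Coefficients of the first fundamental form: E = 64*u^2 + 1, F = 80*u*v, G = 100*v^2 + 1.
Coefficients of the second fundamental form: L = 8/sqrt(64*u^2 + 100*v^2 + 1), M = 0, N = 10/sqrt(64*u^2 + 100*v^2 + 1).
Assemble K = (LN − M²)/(EG − F²) = 80/(4096*u^4 + 12800*u^2*v^2 + 128*u^2 + 10000*v^4 + 200*v^2 + 1). At (u, v) = (-3, -3/2): K = 20/160801.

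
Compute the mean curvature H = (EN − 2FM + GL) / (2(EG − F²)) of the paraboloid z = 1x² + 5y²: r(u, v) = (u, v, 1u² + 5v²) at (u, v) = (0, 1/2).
H = 31*sqrt(26)/676

With E = 4*u^2 + 1, F = 20*u*v, G = 100*v^2 + 1, L = 2/sqrt(4*u^2 + 100*v^2 + 1), M = 0, N = 10/sqrt(4*u^2 + 100*v^2 + 1), assemble
  H = (EN − 2FM + GL) / (2(EG − F²)) = 2*(10*u^2 + 50*v^2 + 3)/(4*u^2 + 100*v^2 + 1)^(3/2).
At (u, v) = (0, 1/2): H = 31*sqrt(26)/676.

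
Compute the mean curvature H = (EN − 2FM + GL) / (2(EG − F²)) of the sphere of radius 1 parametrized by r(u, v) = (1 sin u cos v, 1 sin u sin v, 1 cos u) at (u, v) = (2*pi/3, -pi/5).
H = -1

With E = 1, F = 0, G = sin(u)^2, L = -sin(u)/Abs(sin(u)), M = 0, N = -sin(u)^3/Abs(sin(u)), assemble
  H = (EN − 2FM + GL) / (2(EG − F²)) = -sin(u)/Abs(sin(u)).
At (u, v) = (2*pi/3, -pi/5): H = -1.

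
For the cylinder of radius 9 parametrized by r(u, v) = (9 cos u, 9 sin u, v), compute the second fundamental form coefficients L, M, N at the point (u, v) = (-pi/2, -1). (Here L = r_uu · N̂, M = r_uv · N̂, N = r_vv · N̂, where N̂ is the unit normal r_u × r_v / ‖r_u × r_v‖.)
L = -9;  M = 0;  N = 0

Compute the unit normal N̂(u, v) = (cos(u), sin(u), 0), and the second partials r_uu, r_uv, r_vv. Take dot products:
  L(u, v) = r_uu · N̂ = -9,
  M(u, v) = r_uv · N̂ = 0,
  N(u, v) = r_vv · N̂ = 0.
Evaluating at (u, v) = (-pi/2, -1):
  L = -9, M = 0, N = 0.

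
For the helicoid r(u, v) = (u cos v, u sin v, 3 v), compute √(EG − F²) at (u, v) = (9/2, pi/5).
√(EG − F²)|_{(9/2, pi/5)} = 3*sqrt(13)/2

E = 1, F = 0, G = u^2 + 9; EG − F² = u^2 + 9; √(EG − F²) = sqrt(u^2 + 9). At the given point: 3*sqrt(13)/2.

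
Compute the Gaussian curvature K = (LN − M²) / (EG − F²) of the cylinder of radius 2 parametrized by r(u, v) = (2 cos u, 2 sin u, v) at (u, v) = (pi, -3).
K = 0

Coefficients of the first fundamental form: E = 4, F = 0, G = 1.
Coefficients of the second fundamental form: L = -2, M = 0, N = 0.
Assemble K = (LN − M²)/(EG − F²) = 0. At (u, v) = (pi, -3): K = 0.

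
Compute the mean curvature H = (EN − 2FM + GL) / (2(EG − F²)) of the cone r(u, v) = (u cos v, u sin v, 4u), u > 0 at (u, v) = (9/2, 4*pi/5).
H = 4*sqrt(17)/153

With E = 17, F = 0, G = u^2, L = 0, M = 0, N = 4*sqrt(17)*u^2/(17*Abs(u)), assemble
  H = (EN − 2FM + GL) / (2(EG − F²)) = 2*sqrt(17)/(17*Abs(u)).
At (u, v) = (9/2, 4*pi/5): H = 4*sqrt(17)/153.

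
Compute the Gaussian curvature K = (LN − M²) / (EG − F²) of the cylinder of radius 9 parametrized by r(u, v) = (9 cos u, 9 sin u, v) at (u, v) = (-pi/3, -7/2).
K = 0

Coefficients of the first fundamental form: E = 81, F = 0, G = 1.
Coefficients of the second fundamental form: L = -9, M = 0, N = 0.
Assemble K = (LN − M²)/(EG − F²) = 0. At (u, v) = (-pi/3, -7/2): K = 0.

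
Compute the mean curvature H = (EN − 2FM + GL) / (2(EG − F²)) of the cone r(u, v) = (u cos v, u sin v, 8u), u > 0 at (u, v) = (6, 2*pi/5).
H = 2*sqrt(65)/195

With E = 65, F = 0, G = u^2, L = 0, M = 0, N = 8*sqrt(65)*u^2/(65*Abs(u)), assemble
  H = (EN − 2FM + GL) / (2(EG − F²)) = 4*sqrt(65)/(65*Abs(u)).
At (u, v) = (6, 2*pi/5): H = 2*sqrt(65)/195.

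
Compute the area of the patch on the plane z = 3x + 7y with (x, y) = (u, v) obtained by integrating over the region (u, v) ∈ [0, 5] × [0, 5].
Area = 25*sqrt(59)

Area = ∫∫ √(EG − F²) du dv with √(EG − F²) = sqrt(59). Integrating over [0, 5] × [0, 5] gives 25*sqrt(59).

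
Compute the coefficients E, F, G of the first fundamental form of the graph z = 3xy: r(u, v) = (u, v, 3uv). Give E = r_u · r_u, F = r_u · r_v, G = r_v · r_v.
E = 9*v^2 + 1;  F = 9*u*v;  G = 9*u^2 + 1

Compute partials: r_u = (1, 0, 3*v), r_v = (0, 1, 3*u). Then
  E = r_u · r_u = 9*v^2 + 1,
  F = r_u · r_v = 9*u*v,
  G = r_v · r_v = 9*u^2 + 1.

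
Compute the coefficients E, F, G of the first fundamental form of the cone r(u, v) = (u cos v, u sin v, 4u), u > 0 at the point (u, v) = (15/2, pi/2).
E = 17;  F = 0;  G = 225/4

Partials: r_u = (cos(v), sin(v), 4), r_v = (-u*sin(v), u*cos(v), 0). As functions of (u, v):
  E = r_u · r_u = 17,
  F = r_u · r_v = 0,
  G = r_v · r_v = u^2.
Evaluating at (u, v) = (15/2, pi/2): E = 17, F = 0, G = 225/4.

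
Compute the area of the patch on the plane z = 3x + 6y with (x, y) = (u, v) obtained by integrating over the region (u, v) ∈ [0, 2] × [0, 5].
Area = 10*sqrt(46)

Area = ∫∫ √(EG − F²) du dv with √(EG − F²) = sqrt(46). Integrating over [0, 2] × [0, 5] gives 10*sqrt(46).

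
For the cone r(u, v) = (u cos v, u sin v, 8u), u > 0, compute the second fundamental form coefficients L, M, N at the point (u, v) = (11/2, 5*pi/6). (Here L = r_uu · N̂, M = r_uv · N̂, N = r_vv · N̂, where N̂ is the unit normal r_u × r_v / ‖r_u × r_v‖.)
L = 0;  M = 0;  N = 44*sqrt(65)/65

Compute the unit normal N̂(u, v) = (-8*sqrt(65)*u*cos(v)/(65*Abs(u)), -8*sqrt(65)*u*sin(v)/(65*Abs(u)), sqrt(65)*u/(65*Abs(u))), and the second partials r_uu, r_uv, r_vv. Take dot products:
  L(u, v) = r_uu · N̂ = 0,
  M(u, v) = r_uv · N̂ = 0,
  N(u, v) = r_vv · N̂ = 8*sqrt(65)*u^2/(65*Abs(u)).
Evaluating at (u, v) = (11/2, 5*pi/6):
  L = 0, M = 0, N = 44*sqrt(65)/65.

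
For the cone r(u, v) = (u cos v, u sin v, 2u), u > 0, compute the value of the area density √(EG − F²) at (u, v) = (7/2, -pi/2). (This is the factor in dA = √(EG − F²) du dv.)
√(EG − F²)|_{(7/2, -pi/2)} = 7*sqrt(5)/2

E = 5, F = 0, G = u^2, so EG − F² = 5*u^2. Taking the positive square root: √(EG − F²) = sqrt(5)*Abs(u). At (u, v) = (7/2, -pi/2): 7*sqrt(5)/2.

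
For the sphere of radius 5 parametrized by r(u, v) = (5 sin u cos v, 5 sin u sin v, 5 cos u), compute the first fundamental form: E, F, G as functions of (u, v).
E = 25;  F = 0;  G = 25*sin(u)^2

Compute partials: r_u = (5*cos(u)*cos(v), 5*sin(v)*cos(u), -5*sin(u)), r_v = (-5*sin(u)*sin(v), 5*sin(u)*cos(v), 0). Then
  E = r_u · r_u = 25,
  F = r_u · r_v = 0,
  G = r_v · r_v = 25*sin(u)^2.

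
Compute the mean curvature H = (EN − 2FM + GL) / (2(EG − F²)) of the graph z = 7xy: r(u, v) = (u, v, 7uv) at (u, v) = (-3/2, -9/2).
H = -9261*sqrt(4414)/9741698

With E = 49*v^2 + 1, F = 49*u*v, G = 49*u^2 + 1, L = 0, M = 7/sqrt(49*u^2 + 49*v^2 + 1), N = 0, assemble
  H = (EN − 2FM + GL) / (2(EG − F²)) = -343*u*v/(49*u^2 + 49*v^2 + 1)^(3/2).
At (u, v) = (-3/2, -9/2): H = -9261*sqrt(4414)/9741698.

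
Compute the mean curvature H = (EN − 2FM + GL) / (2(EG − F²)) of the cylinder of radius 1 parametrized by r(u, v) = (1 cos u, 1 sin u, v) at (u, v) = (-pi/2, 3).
H = -1/2

With E = 1, F = 0, G = 1, L = -1, M = 0, N = 0, assemble
  H = (EN − 2FM + GL) / (2(EG − F²)) = -1/2.
At (u, v) = (-pi/2, 3): H = -1/2.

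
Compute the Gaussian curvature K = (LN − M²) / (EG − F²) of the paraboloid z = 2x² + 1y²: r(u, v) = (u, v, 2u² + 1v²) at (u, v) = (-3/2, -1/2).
K = 2/361

Coefficients of the first fundamental form: E = 16*u^2 + 1, F = 8*u*v, G = 4*v^2 + 1.
Coefficients of the second fundamental form: L = 4/sqrt(16*u^2 + 4*v^2 + 1), M = 0, N = 2/sqrt(16*u^2 + 4*v^2 + 1).
Assemble K = (LN − M²)/(EG − F²) = 8/(256*u^4 + 128*u^2*v^2 + 32*u^2 + 16*v^4 + 8*v^2 + 1). At (u, v) = (-3/2, -1/2): K = 2/361.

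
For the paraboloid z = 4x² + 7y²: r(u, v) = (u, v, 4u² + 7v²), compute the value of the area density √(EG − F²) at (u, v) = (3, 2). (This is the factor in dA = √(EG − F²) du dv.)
√(EG − F²)|_{(3, 2)} = sqrt(1361)

E = 64*u^2 + 1, F = 112*u*v, G = 196*v^2 + 1, so EG − F² = 64*u^2 + 196*v^2 + 1. Taking the positive square root: √(EG − F²) = sqrt(64*u^2 + 196*v^2 + 1). At (u, v) = (3, 2): sqrt(1361).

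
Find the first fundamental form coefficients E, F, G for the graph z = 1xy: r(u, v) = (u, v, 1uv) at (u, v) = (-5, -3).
E = 10;  F = 15;  G = 26

Partials: r_u = (1, 0, v), r_v = (0, 1, u). As functions of (u, v):
  E = r_u · r_u = v^2 + 1,
  F = r_u · r_v = u*v,
  G = r_v · r_v = u^2 + 1.
Evaluating at (u, v) = (-5, -3): E = 10, F = 15, G = 26.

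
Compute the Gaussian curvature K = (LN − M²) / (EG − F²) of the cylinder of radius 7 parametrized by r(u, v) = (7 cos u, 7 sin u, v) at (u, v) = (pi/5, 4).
K = 0

Coefficients of the first fundamental form: E = 49, F = 0, G = 1.
Coefficients of the second fundamental form: L = -7, M = 0, N = 0.
Assemble K = (LN − M²)/(EG − F²) = 0. At (u, v) = (pi/5, 4): K = 0.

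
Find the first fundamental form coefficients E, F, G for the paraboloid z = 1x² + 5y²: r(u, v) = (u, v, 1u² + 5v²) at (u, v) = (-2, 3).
E = 17;  F = -120;  G = 901

Partials: r_u = (1, 0, 2*u), r_v = (0, 1, 10*v). As functions of (u, v):
  E = r_u · r_u = 4*u^2 + 1,
  F = r_u · r_v = 20*u*v,
  G = r_v · r_v = 100*v^2 + 1.
Evaluating at (u, v) = (-2, 3): E = 17, F = -120, G = 901.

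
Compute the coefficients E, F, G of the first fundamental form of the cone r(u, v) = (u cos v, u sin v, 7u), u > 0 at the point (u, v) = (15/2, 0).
E = 50;  F = 0;  G = 225/4

Partials: r_u = (cos(v), sin(v), 7), r_v = (-u*sin(v), u*cos(v), 0). As functions of (u, v):
  E = r_u · r_u = 50,
  F = r_u · r_v = 0,
  G = r_v · r_v = u^2.
Evaluating at (u, v) = (15/2, 0): E = 50, F = 0, G = 225/4.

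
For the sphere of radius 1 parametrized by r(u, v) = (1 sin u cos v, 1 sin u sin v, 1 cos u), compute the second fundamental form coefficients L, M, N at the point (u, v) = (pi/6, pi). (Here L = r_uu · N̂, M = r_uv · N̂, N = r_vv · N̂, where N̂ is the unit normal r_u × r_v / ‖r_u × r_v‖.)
L = -1;  M = 0;  N = -1/4

Compute the unit normal N̂(u, v) = (sin(u)^2*cos(v)/Abs(sin(u)), sin(u)^2*sin(v)/Abs(sin(u)), sin(2*u)/(2*Abs(sin(u)))), and the second partials r_uu, r_uv, r_vv. Take dot products:
  L(u, v) = r_uu · N̂ = -sin(u)/Abs(sin(u)),
  M(u, v) = r_uv · N̂ = 0,
  N(u, v) = r_vv · N̂ = -sin(u)^3/Abs(sin(u)).
Evaluating at (u, v) = (pi/6, pi):
  L = -1, M = 0, N = -1/4.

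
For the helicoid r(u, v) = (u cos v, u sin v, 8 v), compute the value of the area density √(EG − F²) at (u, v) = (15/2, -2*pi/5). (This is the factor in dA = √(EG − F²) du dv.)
√(EG − F²)|_{(15/2, -2*pi/5)} = sqrt(481)/2

E = 1, F = 0, G = u^2 + 64, so EG − F² = u^2 + 64. Taking the positive square root: √(EG − F²) = sqrt(u^2 + 64). At (u, v) = (15/2, -2*pi/5): sqrt(481)/2.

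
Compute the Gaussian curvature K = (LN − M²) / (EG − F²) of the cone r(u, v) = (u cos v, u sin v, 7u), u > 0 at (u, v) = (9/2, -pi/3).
K = 0

Coefficients of the first fundamental form: E = 50, F = 0, G = u^2.
Coefficients of the second fundamental form: L = 0, M = 0, N = 7*sqrt(2)*u^2/(10*Abs(u)).
Assemble K = (LN − M²)/(EG − F²) = 0. At (u, v) = (9/2, -pi/3): K = 0.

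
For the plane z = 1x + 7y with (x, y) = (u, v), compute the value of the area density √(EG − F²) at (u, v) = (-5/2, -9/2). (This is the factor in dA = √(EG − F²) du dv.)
√(EG − F²)|_{(-5/2, -9/2)} = sqrt(51)

E = 2, F = 7, G = 50, so EG − F² = 51. Taking the positive square root: √(EG − F²) = sqrt(51). At (u, v) = (-5/2, -9/2): sqrt(51).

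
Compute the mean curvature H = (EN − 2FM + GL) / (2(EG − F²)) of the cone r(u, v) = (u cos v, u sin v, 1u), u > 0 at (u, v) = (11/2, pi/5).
H = sqrt(2)/22

With E = 2, F = 0, G = u^2, L = 0, M = 0, N = sqrt(2)*u^2/(2*Abs(u)), assemble
  H = (EN − 2FM + GL) / (2(EG − F²)) = sqrt(2)/(4*Abs(u)).
At (u, v) = (11/2, pi/5): H = sqrt(2)/22.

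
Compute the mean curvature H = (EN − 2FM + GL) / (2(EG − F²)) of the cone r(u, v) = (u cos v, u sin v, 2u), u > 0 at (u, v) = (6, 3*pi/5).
H = sqrt(5)/30

With E = 5, F = 0, G = u^2, L = 0, M = 0, N = 2*sqrt(5)*u^2/(5*Abs(u)), assemble
  H = (EN − 2FM + GL) / (2(EG − F²)) = sqrt(5)/(5*Abs(u)).
At (u, v) = (6, 3*pi/5): H = sqrt(5)/30.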